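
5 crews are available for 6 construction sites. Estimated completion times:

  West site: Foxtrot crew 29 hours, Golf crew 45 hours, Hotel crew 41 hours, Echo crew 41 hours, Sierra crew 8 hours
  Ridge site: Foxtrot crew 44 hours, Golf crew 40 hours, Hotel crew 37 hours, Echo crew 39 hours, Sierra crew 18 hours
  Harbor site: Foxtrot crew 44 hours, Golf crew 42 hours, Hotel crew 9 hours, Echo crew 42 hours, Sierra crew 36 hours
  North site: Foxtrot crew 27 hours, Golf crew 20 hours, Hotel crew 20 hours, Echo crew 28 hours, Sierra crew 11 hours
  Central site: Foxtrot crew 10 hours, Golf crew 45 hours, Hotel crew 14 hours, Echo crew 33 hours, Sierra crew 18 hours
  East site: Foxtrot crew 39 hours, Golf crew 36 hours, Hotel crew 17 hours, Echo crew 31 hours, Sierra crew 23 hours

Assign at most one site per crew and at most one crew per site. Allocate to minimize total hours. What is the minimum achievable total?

Treat this as an assignment problem: match each crew to one site.
Optimal: Foxtrot crew→Central site (10 hours), Golf crew→North site (20 hours), Hotel crew→Harbor site (9 hours), Echo crew→East site (31 hours), Sierra crew→West site (8 hours) — total 10+20+9+31+8 = 78 hours.
Column-greedy (each site in turn goes to its cheapest remaining crew) gives 147 hours, worse by 69.
Swapping Echo crew↔Foxtrot crew (Echo crew→Central site 33 hours, Foxtrot crew→East site 39 hours) adds 31.
No other one-to-one assignment undercuts 78 hours.

Min total: 78 hours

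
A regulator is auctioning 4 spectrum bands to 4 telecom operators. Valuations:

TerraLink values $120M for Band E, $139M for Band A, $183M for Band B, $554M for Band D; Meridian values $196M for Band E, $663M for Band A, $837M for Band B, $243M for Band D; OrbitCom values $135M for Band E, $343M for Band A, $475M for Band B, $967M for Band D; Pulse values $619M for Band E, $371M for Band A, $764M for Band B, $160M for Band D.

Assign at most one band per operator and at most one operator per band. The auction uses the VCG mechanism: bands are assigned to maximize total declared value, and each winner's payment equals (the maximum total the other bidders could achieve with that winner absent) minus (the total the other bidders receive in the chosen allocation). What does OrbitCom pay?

OrbitCom pays $415M.

Efficient allocation: TerraLink→Band A ($139M), Meridian→Band B ($837M), OrbitCom→Band D ($967M), Pulse→Band E ($619M); total welfare W = $2562M.
OrbitCom receives Band D at value $967M, so the others get W − 967 = $1595M.
Without OrbitCom: best allocation of the remaining 3 bidders over all 4 bands is TerraLink→Band D ($554M), Meridian→Band B ($837M), Pulse→Band E ($619M), total $2010M.
VCG payment = (others' best without OrbitCom) − (others' welfare with OrbitCom) = 2010 − 1595 = $415M.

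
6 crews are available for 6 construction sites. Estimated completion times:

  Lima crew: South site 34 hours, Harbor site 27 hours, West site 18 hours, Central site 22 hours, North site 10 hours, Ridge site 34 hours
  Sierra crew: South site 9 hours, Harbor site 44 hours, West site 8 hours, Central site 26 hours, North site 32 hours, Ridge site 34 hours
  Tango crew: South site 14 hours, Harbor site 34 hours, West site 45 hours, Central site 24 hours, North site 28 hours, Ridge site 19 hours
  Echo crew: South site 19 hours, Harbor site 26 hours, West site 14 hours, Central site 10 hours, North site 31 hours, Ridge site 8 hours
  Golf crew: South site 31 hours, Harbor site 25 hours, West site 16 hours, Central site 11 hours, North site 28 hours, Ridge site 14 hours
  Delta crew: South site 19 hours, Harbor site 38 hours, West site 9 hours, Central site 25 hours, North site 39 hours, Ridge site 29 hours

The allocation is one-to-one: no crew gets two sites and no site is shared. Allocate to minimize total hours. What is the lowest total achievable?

This is a one-to-one assignment (minimum-cost bipartite matching).
Optimal: Lima crew→North site (10 hours), Sierra crew→South site (9 hours), Tango crew→Harbor site (34 hours), Echo crew→Ridge site (8 hours), Golf crew→Central site (11 hours), Delta crew→West site (9 hours) — total 10+9+34+8+11+9 = 81 hours.
Min-entry greedy (repeatedly take the single cheapest remaining cell) gives 89 hours, worse by 8.

Min total: 81 hours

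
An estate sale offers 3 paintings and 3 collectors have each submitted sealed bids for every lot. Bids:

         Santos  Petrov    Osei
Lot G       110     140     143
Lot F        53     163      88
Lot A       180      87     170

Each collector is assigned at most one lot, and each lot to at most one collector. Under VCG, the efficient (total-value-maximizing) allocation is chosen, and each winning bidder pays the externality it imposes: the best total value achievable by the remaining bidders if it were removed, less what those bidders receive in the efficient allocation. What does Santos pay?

Santos pays $27.

Efficient allocation: Santos→Lot A ($180), Petrov→Lot F ($163), Osei→Lot G ($143); total welfare W = $486.
Santos receives Lot A at value $180, so the others get W − 180 = $306.
Without Santos: best allocation of the remaining 2 bidders over all 3 lots is Petrov→Lot F ($163), Osei→Lot A ($170), total $333.
VCG payment = (others' best without Santos) − (others' welfare with Santos) = 333 − 306 = $27.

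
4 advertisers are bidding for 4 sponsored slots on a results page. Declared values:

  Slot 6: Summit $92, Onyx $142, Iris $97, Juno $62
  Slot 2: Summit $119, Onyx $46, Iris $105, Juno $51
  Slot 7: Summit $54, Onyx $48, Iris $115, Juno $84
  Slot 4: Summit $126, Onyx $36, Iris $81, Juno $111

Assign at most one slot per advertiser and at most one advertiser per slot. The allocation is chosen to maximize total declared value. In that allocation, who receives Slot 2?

Summit receives Slot 2.

This is a one-to-one assignment (maximum-weight bipartite matching).
Optimal: Summit→Slot 2 ($119), Onyx→Slot 6 ($142), Iris→Slot 7 ($115), Juno→Slot 4 ($111) — total 119+142+115+111 = $487.
Checked against all permutations: $487 is optimal.
Summit's own top slot is Slot 4 ($126), but forcing Summit→Slot 4 and reassigning the rest optimally gives only $457 — worse by 30.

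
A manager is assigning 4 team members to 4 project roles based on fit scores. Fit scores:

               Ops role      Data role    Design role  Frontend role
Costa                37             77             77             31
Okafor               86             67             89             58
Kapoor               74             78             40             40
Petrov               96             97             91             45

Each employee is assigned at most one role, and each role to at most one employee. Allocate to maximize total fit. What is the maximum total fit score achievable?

Optimal: Costa→Design role (77 pts), Okafor→Frontend role (58 pts), Kapoor→Data role (78 pts), Petrov→Ops role (96 pts) — total 77+58+78+96 = 309 pts.
Column-greedy (each role in turn goes to its best remaining employee) gives 294 pts, worse by 15.

Maximum total: 309 pts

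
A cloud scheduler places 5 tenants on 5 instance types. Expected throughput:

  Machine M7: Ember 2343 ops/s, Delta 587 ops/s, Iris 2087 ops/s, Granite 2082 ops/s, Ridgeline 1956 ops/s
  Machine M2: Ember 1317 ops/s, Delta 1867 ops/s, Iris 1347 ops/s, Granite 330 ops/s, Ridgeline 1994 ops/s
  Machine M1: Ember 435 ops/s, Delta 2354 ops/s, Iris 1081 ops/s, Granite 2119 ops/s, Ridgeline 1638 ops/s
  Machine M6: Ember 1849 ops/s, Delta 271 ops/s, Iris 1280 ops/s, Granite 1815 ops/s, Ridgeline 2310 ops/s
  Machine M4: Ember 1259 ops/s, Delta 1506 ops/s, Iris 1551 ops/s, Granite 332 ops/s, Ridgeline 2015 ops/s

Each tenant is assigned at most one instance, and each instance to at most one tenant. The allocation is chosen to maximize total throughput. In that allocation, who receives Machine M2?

This is the linear assignment problem.
Optimal: Ember→Machine M7 (2343 ops/s), Delta→Machine M2 (1867 ops/s), Iris→Machine M4 (1551 ops/s), Granite→Machine M1 (2119 ops/s), Ridgeline→Machine M6 (2310 ops/s) — total 2343+1867+1551+2119+2310 = 10190 ops/s.
Column-greedy (each instance in turn goes to its best remaining tenant) gives 10057 ops/s, worse by 133.
Next-best assignment: Ember→Machine M7, Delta→Machine M1, Iris→Machine M4, Granite→Machine M6, Ridgeline→Machine M2 = 10057 ops/s.
Swapping Ember↔Granite (Ember→Machine M1 435 ops/s, Granite→Machine M7 2082 ops/s) loses 1945.
Checked against all permutations: 10190 ops/s is optimal.
Delta's own top instance is Machine M1 (2354 ops/s), but forcing Delta→Machine M1 and reassigning the rest optimally gives only 10057 ops/s — worse by 133.

Delta receives Machine M2.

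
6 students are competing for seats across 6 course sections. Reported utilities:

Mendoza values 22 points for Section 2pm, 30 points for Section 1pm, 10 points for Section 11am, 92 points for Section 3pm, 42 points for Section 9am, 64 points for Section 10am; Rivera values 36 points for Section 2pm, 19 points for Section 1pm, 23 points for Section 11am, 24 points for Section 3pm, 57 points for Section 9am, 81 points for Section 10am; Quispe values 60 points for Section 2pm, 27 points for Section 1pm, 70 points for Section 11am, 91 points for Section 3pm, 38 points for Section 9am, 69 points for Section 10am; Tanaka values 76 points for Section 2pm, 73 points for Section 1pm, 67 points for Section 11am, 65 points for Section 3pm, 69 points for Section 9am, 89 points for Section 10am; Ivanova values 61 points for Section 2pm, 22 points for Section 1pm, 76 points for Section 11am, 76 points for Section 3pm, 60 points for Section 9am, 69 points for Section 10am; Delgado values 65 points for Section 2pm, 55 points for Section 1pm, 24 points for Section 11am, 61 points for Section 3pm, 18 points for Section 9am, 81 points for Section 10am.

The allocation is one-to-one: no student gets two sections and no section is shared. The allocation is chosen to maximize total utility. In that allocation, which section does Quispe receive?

Quispe receives Section 11am.

This is the linear assignment problem.
Optimal: Mendoza→Section 3pm (92 points), Rivera→Section 10am (81 points), Quispe→Section 11am (70 points), Tanaka→Section 1pm (73 points), Ivanova→Section 9am (60 points), Delgado→Section 2pm (65 points) — total 92+81+70+73+60+65 = 441 points.
Column-greedy (each section in turn goes to its best remaining student) gives 425 points, worse by 16.
Quispe's own top section is Section 3pm (91 points), but forcing Quispe→Section 3pm and reassigning the rest optimally gives only 428 points — worse by 13.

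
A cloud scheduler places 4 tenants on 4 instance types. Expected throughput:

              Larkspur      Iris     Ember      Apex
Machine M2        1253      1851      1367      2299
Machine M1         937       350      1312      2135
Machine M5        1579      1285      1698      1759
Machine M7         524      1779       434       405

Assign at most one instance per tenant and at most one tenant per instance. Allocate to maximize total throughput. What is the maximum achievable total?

Treat this as an assignment problem: match each tenant to one instance.
Optimal: Larkspur→Machine M5 (1579 ops/s), Iris→Machine M7 (1779 ops/s), Ember→Machine M1 (1312 ops/s), Apex→Machine M2 (2299 ops/s) — total 1579+1779+1312+2299 = 6969 ops/s.
Row-greedy (each tenant in turn takes its best remaining instance) gives 5147 ops/s, worse by 1822.
Next-best assignment: Larkspur→Machine M2, Iris→Machine M7, Ember→Machine M5, Apex→Machine M1 = 6865 ops/s.

Maximum total: 6969 ops/s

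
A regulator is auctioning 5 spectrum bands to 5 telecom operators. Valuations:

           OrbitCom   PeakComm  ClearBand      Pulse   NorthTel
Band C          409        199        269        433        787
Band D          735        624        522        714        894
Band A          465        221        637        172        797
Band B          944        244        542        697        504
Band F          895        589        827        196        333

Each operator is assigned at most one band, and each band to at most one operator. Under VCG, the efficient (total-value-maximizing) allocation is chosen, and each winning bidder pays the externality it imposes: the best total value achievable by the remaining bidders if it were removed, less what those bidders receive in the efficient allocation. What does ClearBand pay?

Efficient allocation: OrbitCom→Band B ($944M), PeakComm→Band F ($589M), ClearBand→Band A ($637M), Pulse→Band D ($714M), NorthTel→Band C ($787M); total welfare W = $3671M.
ClearBand receives Band A at value $637M, so the others get W − 637 = $3034M.
Without ClearBand: best allocation of the remaining 4 bidders over all 5 bands is OrbitCom→Band B ($944M), PeakComm→Band F ($589M), Pulse→Band D ($714M), NorthTel→Band A ($797M), total $3044M.
VCG payment = (others' best without ClearBand) − (others' welfare with ClearBand) = 3044 − 3034 = $10M.

ClearBand pays $10M.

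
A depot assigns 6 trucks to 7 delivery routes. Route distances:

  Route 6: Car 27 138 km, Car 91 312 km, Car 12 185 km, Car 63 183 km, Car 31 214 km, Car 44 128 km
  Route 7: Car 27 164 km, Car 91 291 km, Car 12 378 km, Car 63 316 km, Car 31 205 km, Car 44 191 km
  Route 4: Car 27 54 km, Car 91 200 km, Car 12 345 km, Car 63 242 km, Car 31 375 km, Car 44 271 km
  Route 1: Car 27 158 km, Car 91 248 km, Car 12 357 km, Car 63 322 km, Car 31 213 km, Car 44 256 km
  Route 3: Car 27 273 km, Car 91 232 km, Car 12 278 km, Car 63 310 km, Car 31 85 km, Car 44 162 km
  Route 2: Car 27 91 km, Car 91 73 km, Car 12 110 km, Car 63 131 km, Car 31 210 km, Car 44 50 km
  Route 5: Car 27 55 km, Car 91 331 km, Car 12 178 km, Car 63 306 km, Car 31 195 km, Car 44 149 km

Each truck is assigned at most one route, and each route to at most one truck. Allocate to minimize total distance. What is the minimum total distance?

Min total: 764 km

Optimal: Car 27→Route 4 (54 km), Car 91→Route 2 (73 km), Car 12→Route 5 (178 km), Car 63→Route 6 (183 km), Car 31→Route 3 (85 km), Car 44→Route 7 (191 km) — total 54+73+178+183+85+191 = 764 km.
Column-greedy (each route in turn goes to its cheapest remaining truck) gives 1114 km, worse by 350.
Swapping Car 27↔Car 63 (Car 27→Route 6 138 km, Car 63→Route 4 242 km) adds 143.
No other one-to-one assignment undercuts 764 km.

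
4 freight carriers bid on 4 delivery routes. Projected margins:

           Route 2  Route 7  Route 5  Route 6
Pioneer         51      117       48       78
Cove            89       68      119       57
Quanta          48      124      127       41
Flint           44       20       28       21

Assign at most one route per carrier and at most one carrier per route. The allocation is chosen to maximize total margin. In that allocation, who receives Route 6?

Pioneer receives Route 6.

Treat this as an assignment problem: match each carrier to one route.
Optimal: Pioneer→Route 6 ($78k), Cove→Route 5 ($119k), Quanta→Route 7 ($124k), Flint→Route 2 ($44k) — total 78+119+124+44 = $365k.
Column-greedy (each route in turn goes to its best remaining carrier) gives $282k, worse by 83.
Next-best assignment: Pioneer→Route 7, Cove→Route 2, Quanta→Route 5, Flint→Route 6 = $354k.
Every other assignment is strictly worse.
Pioneer's own top route is Route 7 ($117k), but forcing Pioneer→Route 7 and reassigning the rest optimally gives only $354k — worse by 11.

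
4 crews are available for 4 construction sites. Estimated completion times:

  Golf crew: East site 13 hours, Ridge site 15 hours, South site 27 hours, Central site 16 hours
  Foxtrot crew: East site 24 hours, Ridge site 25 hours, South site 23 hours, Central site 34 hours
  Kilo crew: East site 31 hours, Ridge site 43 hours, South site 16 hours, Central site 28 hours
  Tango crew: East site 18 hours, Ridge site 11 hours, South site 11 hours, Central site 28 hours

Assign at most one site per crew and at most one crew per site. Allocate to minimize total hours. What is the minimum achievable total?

Minimum total: 67 hours

Optimal: Golf crew→Central site (16 hours), Foxtrot crew→East site (24 hours), Kilo crew→South site (16 hours), Tango crew→Ridge site (11 hours) — total 16+24+16+11 = 67 hours.
Min-entry greedy (repeatedly take the single cheapest remaining cell) gives 74 hours, worse by 7.
Next-best assignment: Golf crew→East site, Foxtrot crew→Central site, Kilo crew→South site, Tango crew→Ridge site = 74 hours.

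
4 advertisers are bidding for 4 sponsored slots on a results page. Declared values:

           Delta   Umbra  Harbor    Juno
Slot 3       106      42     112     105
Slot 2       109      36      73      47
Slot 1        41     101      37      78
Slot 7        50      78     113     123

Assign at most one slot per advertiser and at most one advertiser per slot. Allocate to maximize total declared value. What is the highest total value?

Maximum total: $445

Optimal: Delta→Slot 2 ($109), Umbra→Slot 1 ($101), Harbor→Slot 3 ($112), Juno→Slot 7 ($123) — total 109+101+112+123 = $445.
Row-greedy (each advertiser in turn takes its best remaining slot) gives $428, worse by 17.
Next-best assignment: Delta→Slot 2, Umbra→Slot 1, Harbor→Slot 7, Juno→Slot 3 = $428.
Swapping Delta↔Harbor (Delta→Slot 3 $106, Harbor→Slot 2 $73) loses 42.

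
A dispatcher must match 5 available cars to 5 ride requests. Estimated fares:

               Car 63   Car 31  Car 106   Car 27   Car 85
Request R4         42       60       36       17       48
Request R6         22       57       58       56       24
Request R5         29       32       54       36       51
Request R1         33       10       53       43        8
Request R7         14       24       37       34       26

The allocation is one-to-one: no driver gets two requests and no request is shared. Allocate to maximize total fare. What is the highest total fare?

Optimal: Car 63→Request R4 ($42), Car 31→Request R6 ($57), Car 106→Request R1 ($53), Car 27→Request R7 ($34), Car 85→Request R5 ($51) — total 42+57+53+34+51 = $237.
Row-greedy (each driver in turn takes its best remaining request) gives $222, worse by 15.
No other one-to-one assignment exceeds $237.

Maximum total: $237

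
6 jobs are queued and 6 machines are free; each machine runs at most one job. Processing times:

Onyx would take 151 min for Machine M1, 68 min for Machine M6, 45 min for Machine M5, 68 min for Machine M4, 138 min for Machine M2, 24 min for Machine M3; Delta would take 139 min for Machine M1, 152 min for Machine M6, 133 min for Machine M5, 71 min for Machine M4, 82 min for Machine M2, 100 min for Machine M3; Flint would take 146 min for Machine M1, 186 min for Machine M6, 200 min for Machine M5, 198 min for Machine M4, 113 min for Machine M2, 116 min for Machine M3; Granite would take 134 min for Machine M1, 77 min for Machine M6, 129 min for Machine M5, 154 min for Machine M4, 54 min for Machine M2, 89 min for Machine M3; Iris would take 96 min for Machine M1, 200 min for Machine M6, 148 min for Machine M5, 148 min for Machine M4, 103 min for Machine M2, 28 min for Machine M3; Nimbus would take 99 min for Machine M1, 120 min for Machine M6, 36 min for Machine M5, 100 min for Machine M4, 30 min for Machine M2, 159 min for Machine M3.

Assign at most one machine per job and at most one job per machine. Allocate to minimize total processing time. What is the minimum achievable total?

Optimal: Onyx→Machine M5 (45 min), Delta→Machine M4 (71 min), Flint→Machine M1 (146 min), Granite→Machine M6 (77 min), Iris→Machine M3 (28 min), Nimbus→Machine M2 (30 min) — total 45+71+146+77+28+30 = 397 min.
Row-greedy (each job in turn takes its cheapest remaining machine) gives 417 min, worse by 20.
Next-best assignment: Onyx→Machine M6, Delta→Machine M4, Flint→Machine M1, Granite→Machine M2, Iris→Machine M3, Nimbus→Machine M5 = 403 min.
No other one-to-one assignment undercuts 397 min.

Min total: 397 min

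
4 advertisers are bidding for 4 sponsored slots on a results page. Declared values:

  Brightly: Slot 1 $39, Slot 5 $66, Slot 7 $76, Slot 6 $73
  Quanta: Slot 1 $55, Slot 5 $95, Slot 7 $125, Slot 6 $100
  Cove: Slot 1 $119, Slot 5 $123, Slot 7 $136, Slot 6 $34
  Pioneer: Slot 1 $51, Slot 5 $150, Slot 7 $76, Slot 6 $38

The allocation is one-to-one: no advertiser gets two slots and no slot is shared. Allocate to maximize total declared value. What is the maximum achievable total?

This is the linear assignment problem.
Optimal: Brightly→Slot 6 ($73), Quanta→Slot 7 ($125), Cove→Slot 1 ($119), Pioneer→Slot 5 ($150) — total 73+125+119+150 = $467.
Max-entry greedy (repeatedly take the single best remaining cell) gives $425, worse by 42.

Max total: $467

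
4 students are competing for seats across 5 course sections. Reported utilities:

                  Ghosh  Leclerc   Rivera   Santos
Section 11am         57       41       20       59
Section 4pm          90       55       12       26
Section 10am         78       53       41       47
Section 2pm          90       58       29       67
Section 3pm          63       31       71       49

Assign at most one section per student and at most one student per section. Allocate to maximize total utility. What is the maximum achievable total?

Optimal: Ghosh→Section 4pm (90 points), Leclerc→Section 10am (53 points), Rivera→Section 3pm (71 points), Santos→Section 2pm (67 points) — total 90+53+71+67 = 281 points.
Column-greedy (each section in turn goes to its best remaining student) gives 231 points, worse by 50.
Swapping Ghosh↔Rivera (Ghosh→Section 3pm 63 points, Rivera→Section 4pm 12 points) loses 86.

Maximum total: 281 points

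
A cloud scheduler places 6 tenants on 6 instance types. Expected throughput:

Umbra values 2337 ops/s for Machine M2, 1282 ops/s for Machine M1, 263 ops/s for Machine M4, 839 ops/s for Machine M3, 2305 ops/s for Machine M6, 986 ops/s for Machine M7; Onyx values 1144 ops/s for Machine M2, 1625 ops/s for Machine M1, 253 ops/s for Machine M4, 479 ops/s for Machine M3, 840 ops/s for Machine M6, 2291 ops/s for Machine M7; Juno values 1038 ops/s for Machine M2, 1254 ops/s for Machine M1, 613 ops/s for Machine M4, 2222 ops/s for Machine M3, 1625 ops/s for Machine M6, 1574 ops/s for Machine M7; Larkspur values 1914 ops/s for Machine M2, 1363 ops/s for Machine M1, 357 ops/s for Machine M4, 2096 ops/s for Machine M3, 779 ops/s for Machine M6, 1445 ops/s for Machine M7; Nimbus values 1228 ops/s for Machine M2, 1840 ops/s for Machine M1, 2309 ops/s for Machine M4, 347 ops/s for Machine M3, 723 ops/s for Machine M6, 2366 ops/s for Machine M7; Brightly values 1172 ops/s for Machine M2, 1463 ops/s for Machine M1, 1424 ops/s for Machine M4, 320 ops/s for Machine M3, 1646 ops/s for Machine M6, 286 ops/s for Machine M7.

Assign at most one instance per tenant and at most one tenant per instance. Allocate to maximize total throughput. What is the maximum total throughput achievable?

Optimal: Umbra→Machine M6 (2305 ops/s), Onyx→Machine M7 (2291 ops/s), Juno→Machine M3 (2222 ops/s), Larkspur→Machine M2 (1914 ops/s), Nimbus→Machine M4 (2309 ops/s), Brightly→Machine M1 (1463 ops/s) — total 2305+2291+2222+1914+2309+1463 = 12504 ops/s.
Column-greedy (each instance in turn goes to its best remaining tenant) gives 10108 ops/s, worse by 2396.
Swapping Larkspur↔Onyx (Larkspur→Machine M7 1445 ops/s, Onyx→Machine M2 1144 ops/s) loses 1616.
Checked against all permutations: 12504 ops/s is optimal.

Max total: 12504 ops/s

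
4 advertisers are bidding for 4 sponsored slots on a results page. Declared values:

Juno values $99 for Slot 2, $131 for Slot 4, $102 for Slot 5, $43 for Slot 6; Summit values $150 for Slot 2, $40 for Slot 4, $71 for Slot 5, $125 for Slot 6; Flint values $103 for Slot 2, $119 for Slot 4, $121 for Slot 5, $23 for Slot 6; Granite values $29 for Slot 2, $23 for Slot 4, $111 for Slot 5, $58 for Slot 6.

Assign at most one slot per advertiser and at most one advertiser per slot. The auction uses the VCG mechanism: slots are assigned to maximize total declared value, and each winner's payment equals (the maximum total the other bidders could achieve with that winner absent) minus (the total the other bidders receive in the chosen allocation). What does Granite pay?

Granite pays $43.

Efficient allocation: Juno→Slot 4 ($131), Summit→Slot 6 ($125), Flint→Slot 2 ($103), Granite→Slot 5 ($111); total welfare W = $470.
Granite receives Slot 5 at value $111, so the others get W − 111 = $359.
Without Granite: best allocation of the remaining 3 bidders over all 4 slots is Juno→Slot 4 ($131), Summit→Slot 2 ($150), Flint→Slot 5 ($121), total $402.
VCG payment = (others' best without Granite) − (others' welfare with Granite) = 402 − 359 = $43.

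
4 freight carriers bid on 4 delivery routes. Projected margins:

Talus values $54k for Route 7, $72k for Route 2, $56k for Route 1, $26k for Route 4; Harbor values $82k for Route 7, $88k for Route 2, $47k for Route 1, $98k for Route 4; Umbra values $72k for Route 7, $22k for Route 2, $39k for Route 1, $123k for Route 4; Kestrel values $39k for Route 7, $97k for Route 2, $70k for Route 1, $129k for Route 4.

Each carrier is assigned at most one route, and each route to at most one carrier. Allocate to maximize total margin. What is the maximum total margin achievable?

Max total: $358k

Optimal: Talus→Route 1 ($56k), Harbor→Route 7 ($82k), Umbra→Route 4 ($123k), Kestrel→Route 2 ($97k) — total 56+82+123+97 = $358k.
Next-best assignment: Talus→Route 2, Harbor→Route 7, Umbra→Route 4, Kestrel→Route 1 = $347k.
Every other assignment is strictly worse.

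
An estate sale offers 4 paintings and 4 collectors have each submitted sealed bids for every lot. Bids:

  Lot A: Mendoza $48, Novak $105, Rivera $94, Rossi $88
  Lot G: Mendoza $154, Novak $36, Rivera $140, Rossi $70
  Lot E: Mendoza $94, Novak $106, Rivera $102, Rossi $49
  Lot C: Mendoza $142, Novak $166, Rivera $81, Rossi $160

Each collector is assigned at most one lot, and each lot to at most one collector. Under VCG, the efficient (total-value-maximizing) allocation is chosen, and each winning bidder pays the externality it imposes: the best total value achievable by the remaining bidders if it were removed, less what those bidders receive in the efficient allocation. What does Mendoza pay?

Efficient allocation: Mendoza→Lot G ($154), Novak→Lot A ($105), Rivera→Lot E ($102), Rossi→Lot C ($160); total welfare W = $521.
Mendoza receives Lot G at value $154, so the others get W − 154 = $367.
Without Mendoza: best allocation of the remaining 3 bidders over all 4 lots is Novak→Lot E ($106), Rivera→Lot G ($140), Rossi→Lot C ($160), total $406.
VCG payment = (others' best without Mendoza) − (others' welfare with Mendoza) = 406 − 367 = $39.

Mendoza pays $39.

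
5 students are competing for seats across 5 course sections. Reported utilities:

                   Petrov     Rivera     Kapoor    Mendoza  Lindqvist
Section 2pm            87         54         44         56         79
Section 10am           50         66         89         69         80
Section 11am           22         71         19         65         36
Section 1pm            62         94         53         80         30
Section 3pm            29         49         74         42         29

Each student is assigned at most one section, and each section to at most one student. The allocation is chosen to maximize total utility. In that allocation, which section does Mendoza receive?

Optimal: Petrov→Section 2pm (87 points), Rivera→Section 1pm (94 points), Kapoor→Section 3pm (74 points), Mendoza→Section 11am (65 points), Lindqvist→Section 10am (80 points) — total 87+94+74+65+80 = 400 points.
Column-greedy (each section in turn goes to its best remaining student) gives 356 points, worse by 44.
Swapping Lindqvist↔Kapoor (Lindqvist→Section 3pm 29 points, Kapoor→Section 10am 89 points) loses 36.
No other one-to-one assignment exceeds 400 points.
Mendoza's own top section is Section 1pm (80 points), but forcing Mendoza→Section 1pm and reassigning the rest optimally gives only 392 points — worse by 8.

Mendoza receives Section 11am.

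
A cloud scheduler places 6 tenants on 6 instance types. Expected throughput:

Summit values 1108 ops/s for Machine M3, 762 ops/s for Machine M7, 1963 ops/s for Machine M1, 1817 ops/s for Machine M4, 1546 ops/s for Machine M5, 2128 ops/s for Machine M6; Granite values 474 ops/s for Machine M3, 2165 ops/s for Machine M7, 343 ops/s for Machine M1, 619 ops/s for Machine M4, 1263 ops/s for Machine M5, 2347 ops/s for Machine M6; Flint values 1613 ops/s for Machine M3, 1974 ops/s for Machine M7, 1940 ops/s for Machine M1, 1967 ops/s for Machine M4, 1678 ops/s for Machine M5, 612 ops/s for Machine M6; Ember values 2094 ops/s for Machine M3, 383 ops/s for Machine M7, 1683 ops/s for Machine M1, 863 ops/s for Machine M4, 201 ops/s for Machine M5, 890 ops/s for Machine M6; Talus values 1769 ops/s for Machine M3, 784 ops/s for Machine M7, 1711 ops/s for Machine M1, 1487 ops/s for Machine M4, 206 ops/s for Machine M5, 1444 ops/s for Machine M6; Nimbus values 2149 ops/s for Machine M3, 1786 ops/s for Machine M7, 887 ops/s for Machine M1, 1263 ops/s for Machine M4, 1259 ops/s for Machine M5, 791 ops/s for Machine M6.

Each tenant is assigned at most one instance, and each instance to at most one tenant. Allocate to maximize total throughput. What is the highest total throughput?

Maximum total: 11451 ops/s

This is the linear assignment problem.
Optimal: Summit→Machine M5 (1546 ops/s), Granite→Machine M6 (2347 ops/s), Flint→Machine M4 (1967 ops/s), Ember→Machine M3 (2094 ops/s), Talus→Machine M1 (1711 ops/s), Nimbus→Machine M7 (1786 ops/s) — total 1546+2347+1967+2094+1711+1786 = 11451 ops/s.
Max-entry greedy (repeatedly take the single best remaining cell) gives 10121 ops/s, worse by 1330.
Next-best assignment: Summit→Machine M4, Granite→Machine M6, Flint→Machine M5, Ember→Machine M3, Talus→Machine M1, Nimbus→Machine M7 = 11433 ops/s.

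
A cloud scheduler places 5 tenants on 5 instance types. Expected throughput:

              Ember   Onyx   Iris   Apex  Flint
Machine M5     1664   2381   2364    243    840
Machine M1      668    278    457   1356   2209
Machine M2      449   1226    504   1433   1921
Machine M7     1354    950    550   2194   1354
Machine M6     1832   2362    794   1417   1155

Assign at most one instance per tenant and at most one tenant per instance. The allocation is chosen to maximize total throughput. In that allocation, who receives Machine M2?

Optimal: Ember→Machine M6 (1832 ops/s), Onyx→Machine M2 (1226 ops/s), Iris→Machine M5 (2364 ops/s), Apex→Machine M7 (2194 ops/s), Flint→Machine M1 (2209 ops/s) — total 1832+1226+2364+2194+2209 = 9825 ops/s.
Row-greedy (each tenant in turn takes its best remaining instance) gives 8405 ops/s, worse by 1420.
Swapping Apex↔Onyx (Apex→Machine M2 1433 ops/s, Onyx→Machine M7 950 ops/s) loses 1037.
Onyx's own top instance is Machine M5 (2381 ops/s), but forcing Onyx→Machine M5 and reassigning the rest optimally gives only 9120 ops/s — worse by 705.

Onyx receives Machine M2.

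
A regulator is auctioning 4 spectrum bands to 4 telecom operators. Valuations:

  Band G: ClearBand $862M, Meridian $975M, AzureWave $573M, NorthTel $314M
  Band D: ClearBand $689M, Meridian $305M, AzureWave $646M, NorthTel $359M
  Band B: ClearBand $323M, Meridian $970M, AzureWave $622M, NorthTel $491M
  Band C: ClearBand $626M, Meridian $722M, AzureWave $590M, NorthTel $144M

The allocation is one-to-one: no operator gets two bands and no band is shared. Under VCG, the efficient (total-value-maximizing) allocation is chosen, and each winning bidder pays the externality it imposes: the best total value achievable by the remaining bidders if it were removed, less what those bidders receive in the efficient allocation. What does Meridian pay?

Meridian pays $188M.

Efficient allocation: ClearBand→Band G ($862M), Meridian→Band B ($970M), AzureWave→Band C ($590M), NorthTel→Band D ($359M); total welfare W = $2781M.
Meridian receives Band B at value $970M, so the others get W − 970 = $1811M.
Without Meridian: best allocation of the remaining 3 bidders over all 4 bands is ClearBand→Band G ($862M), AzureWave→Band D ($646M), NorthTel→Band B ($491M), total $1999M.
VCG payment = (others' best without Meridian) − (others' welfare with Meridian) = 1999 − 1811 = $188M.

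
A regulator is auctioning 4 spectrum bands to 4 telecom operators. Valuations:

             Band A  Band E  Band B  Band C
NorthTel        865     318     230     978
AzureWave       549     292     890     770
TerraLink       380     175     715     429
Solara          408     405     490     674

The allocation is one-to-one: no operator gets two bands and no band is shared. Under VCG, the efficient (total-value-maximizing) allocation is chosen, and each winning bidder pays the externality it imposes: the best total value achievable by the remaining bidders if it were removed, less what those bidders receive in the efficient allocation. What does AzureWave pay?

Efficient allocation: NorthTel→Band A ($865M), AzureWave→Band C ($770M), TerraLink→Band B ($715M), Solara→Band E ($405M); total welfare W = $2755M.
AzureWave receives Band C at value $770M, so the others get W − 770 = $1985M.
Without AzureWave: best allocation of the remaining 3 bidders over all 4 bands is NorthTel→Band A ($865M), TerraLink→Band B ($715M), Solara→Band C ($674M), total $2254M.
VCG payment = (others' best without AzureWave) − (others' welfare with AzureWave) = 2254 − 1985 = $269M.

AzureWave pays $269M.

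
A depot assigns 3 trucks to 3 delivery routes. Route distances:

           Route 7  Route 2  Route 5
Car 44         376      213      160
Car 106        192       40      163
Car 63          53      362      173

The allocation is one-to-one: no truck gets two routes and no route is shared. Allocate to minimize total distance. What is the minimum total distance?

Optimal: Car 44→Route 5 (160 km), Car 106→Route 2 (40 km), Car 63→Route 7 (53 km) — total 160+40+53 = 253 km.
Next-best assignment: Car 44→Route 2, Car 106→Route 5, Car 63→Route 7 = 429 km.
No other one-to-one assignment undercuts 253 km.

Min total: 253 km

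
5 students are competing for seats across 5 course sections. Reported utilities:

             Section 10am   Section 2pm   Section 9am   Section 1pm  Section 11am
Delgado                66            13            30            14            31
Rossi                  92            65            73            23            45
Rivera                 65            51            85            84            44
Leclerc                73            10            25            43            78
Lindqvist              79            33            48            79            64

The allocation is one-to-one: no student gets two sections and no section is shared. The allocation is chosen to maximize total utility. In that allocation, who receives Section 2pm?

Optimal: Delgado→Section 10am (66 points), Rossi→Section 2pm (65 points), Rivera→Section 9am (85 points), Leclerc→Section 11am (78 points), Lindqvist→Section 1pm (79 points) — total 66+65+85+78+79 = 373 points.
Row-greedy (each student in turn takes its best remaining section) gives 334 points, worse by 39.
Checked against all permutations: 373 points is optimal.
Rossi's own top section is Section 10am (92 points), but forcing Rossi→Section 10am and reassigning the rest optimally gives only 347 points — worse by 26.

Rossi receives Section 2pm.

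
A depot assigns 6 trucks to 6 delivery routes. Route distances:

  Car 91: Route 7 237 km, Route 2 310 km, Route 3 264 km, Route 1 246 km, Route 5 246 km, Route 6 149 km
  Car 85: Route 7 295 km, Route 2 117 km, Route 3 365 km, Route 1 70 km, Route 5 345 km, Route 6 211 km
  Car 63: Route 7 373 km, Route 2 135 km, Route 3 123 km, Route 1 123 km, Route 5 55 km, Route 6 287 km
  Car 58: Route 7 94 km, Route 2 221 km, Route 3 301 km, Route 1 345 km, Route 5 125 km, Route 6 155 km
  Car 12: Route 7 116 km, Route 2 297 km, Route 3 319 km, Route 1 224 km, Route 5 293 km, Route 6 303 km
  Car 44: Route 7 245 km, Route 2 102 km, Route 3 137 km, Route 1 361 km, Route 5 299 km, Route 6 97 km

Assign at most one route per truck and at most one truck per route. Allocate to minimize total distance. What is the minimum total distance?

This is the linear assignment problem.
Optimal: Car 91→Route 6 (149 km), Car 85→Route 1 (70 km), Car 63→Route 3 (123 km), Car 58→Route 5 (125 km), Car 12→Route 7 (116 km), Car 44→Route 2 (102 km) — total 149+70+123+125+116+102 = 685 km.
Column-greedy (each route in turn goes to its cheapest remaining truck) gives 938 km, worse by 253.
Next-best assignment: Car 91→Route 6, Car 85→Route 1, Car 63→Route 2, Car 58→Route 5, Car 12→Route 7, Car 44→Route 3 = 732 km.

Min total: 685 km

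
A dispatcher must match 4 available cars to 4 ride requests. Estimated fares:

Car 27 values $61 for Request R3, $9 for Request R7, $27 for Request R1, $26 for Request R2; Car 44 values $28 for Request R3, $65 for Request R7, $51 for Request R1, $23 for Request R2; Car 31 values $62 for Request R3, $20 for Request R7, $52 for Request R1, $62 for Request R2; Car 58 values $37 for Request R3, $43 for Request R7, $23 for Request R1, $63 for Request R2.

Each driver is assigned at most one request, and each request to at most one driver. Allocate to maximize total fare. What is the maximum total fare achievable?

Max total: $241

Optimal: Car 27→Request R3 ($61), Car 44→Request R7 ($65), Car 31→Request R1 ($52), Car 58→Request R2 ($63) — total 61+65+52+63 = $241.
Next-best assignment: Car 27→Request R3, Car 44→Request R1, Car 31→Request R2, Car 58→Request R7 = $217.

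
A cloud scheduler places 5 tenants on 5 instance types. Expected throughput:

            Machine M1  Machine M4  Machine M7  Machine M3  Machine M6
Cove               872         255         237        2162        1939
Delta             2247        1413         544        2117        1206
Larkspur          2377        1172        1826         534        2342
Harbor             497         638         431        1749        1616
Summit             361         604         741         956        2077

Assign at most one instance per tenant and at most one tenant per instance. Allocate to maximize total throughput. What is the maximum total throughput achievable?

Maximum total: 8950 ops/s

This is a one-to-one assignment (maximum-weight bipartite matching).
Optimal: Cove→Machine M3 (2162 ops/s), Delta→Machine M1 (2247 ops/s), Larkspur→Machine M7 (1826 ops/s), Harbor→Machine M4 (638 ops/s), Summit→Machine M6 (2077 ops/s) — total 2162+2247+1826+638+2077 = 8950 ops/s.
Next-best assignment: Cove→Machine M3, Delta→Machine M4, Larkspur→Machine M1, Harbor→Machine M7, Summit→Machine M6 = 8460 ops/s.
Swapping Delta↔Larkspur (Delta→Machine M7 544 ops/s, Larkspur→Machine M1 2377 ops/s) loses 1152.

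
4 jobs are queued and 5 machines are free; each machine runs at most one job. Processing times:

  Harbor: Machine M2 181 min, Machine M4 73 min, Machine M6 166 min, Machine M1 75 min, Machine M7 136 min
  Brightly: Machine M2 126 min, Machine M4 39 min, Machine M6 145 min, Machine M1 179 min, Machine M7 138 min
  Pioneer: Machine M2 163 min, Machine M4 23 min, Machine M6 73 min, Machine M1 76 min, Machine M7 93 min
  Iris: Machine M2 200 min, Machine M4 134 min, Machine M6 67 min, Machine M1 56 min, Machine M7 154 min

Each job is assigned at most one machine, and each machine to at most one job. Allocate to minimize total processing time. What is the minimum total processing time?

Min total: 274 min

Optimal: Harbor→Machine M1 (75 min), Brightly→Machine M4 (39 min), Pioneer→Machine M7 (93 min), Iris→Machine M6 (67 min) — total 75+39+93+67 = 274 min.
Every other assignment is strictly worse.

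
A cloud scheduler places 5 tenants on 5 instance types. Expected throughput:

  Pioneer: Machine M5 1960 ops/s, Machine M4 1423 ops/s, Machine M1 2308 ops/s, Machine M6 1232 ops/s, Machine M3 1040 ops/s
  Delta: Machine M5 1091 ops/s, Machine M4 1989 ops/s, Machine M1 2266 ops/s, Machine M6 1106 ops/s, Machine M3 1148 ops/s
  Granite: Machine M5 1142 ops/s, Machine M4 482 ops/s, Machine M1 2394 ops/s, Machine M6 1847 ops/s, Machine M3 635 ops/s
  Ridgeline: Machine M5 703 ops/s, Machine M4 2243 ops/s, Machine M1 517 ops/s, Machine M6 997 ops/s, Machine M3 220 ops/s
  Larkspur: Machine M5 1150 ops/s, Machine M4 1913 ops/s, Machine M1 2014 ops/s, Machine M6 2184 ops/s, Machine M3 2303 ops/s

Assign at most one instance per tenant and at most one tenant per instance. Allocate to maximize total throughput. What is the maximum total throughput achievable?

Max total: 10619 ops/s

Optimal: Pioneer→Machine M5 (1960 ops/s), Delta→Machine M1 (2266 ops/s), Granite→Machine M6 (1847 ops/s), Ridgeline→Machine M4 (2243 ops/s), Larkspur→Machine M3 (2303 ops/s) — total 1960+2266+1847+2243+2303 = 10619 ops/s.
Max-entry greedy (repeatedly take the single best remaining cell) gives 10006 ops/s, worse by 613.
Next-best assignment: Pioneer→Machine M5, Delta→Machine M6, Granite→Machine M1, Ridgeline→Machine M4, Larkspur→Machine M3 = 10006 ops/s.
Swapping Pioneer↔Delta (Pioneer→Machine M1 2308 ops/s, Delta→Machine M5 1091 ops/s) loses 827.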